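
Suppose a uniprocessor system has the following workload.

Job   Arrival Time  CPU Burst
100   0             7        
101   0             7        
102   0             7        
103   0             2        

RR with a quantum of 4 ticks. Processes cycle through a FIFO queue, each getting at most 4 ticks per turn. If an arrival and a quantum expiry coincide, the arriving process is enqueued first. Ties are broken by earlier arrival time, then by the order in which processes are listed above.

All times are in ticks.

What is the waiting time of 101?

13

Timeline: | 100 0-4 | 101 4-8 | 102 8-12 | 103 12-14 | 100 14-17 | 101 17-20 | 102 20-23 |
Completion: 100=17  101=20  102=23  103=14
Turnaround (C−A): 100=17  101=20  102=23  103=14
Waiting(101) = turnaround − burst = 20 − 7 = 13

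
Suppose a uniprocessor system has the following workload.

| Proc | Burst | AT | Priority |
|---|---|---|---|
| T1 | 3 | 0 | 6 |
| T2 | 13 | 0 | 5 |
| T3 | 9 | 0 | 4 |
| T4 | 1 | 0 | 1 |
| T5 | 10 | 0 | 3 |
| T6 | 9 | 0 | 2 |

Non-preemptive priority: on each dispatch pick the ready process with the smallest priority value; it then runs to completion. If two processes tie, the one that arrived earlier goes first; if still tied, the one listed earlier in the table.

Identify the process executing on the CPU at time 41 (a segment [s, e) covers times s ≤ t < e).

Gantt: | T4 0-1 | T6 1-10 | T5 10-20 | T3 20-29 | T2 29-42 | T1 42-45 |
Completion: T1=45  T2=42  T3=29  T4=1  T5=20  T6=10

T2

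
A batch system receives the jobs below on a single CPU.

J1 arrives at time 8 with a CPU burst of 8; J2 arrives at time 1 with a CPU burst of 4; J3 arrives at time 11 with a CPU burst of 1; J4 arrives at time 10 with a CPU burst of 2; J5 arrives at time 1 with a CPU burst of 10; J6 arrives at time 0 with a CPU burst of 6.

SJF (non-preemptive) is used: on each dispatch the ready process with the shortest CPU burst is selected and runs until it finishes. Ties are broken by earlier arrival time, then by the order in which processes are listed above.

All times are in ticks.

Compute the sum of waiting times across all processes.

31

Schedule: | J6 0-6 | J2 6-10 | J4 10-12 | J3 12-13 | J1 13-21 | J5 21-31 |
Completion: J1=21  J2=10  J3=13  J4=12  J5=31  J6=6
Turnaround (C−A): J1=13  J2=9  J3=2  J4=2  J5=30  J6=6
Waiting = turnaround − burst: J1=5, J2=5, J3=1, J4=0, J5=20, J6=0
Total waiting = 5 + 5 + 1 + 0 + 20 + 0 = 31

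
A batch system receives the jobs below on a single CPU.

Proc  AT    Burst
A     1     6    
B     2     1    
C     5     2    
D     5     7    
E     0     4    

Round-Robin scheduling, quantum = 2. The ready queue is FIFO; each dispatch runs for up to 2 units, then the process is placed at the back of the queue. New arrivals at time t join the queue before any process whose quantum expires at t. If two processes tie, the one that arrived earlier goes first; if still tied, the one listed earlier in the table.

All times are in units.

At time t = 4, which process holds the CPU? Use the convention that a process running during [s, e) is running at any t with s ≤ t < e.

B

Timeline: | E 0-2 | A 2-4 | B 4-5 | E 5-7 | A 7-9 | C 9-11 | D 11-13 | A 13-15 | D 15-20 |
Completion: A=15  B=5  C=11  D=20  E=7
Turnaround (C−A): A=14  B=3  C=6  D=15  E=7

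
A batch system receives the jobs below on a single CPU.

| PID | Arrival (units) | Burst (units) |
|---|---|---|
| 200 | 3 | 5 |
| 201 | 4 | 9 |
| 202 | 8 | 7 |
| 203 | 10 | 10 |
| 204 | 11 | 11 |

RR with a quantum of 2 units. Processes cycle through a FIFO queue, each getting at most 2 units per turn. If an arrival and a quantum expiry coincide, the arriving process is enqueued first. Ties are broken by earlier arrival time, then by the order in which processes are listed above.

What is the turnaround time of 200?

11

Timeline: | idle 0-3 | 200 3-5 | 201 5-7 | 200 7-9 | 201 9-11 | 202 11-13 | 200 13-14 | 203 14-16 | 204 16-18 | 201 18-20 | 202 20-22 | 203 22-24 | 204 24-26 | 201 26-28 | 202 28-30 | 203 30-32 | 204 32-34 | 201 34-35 | 202 35-36 | 203 36-38 | 204 38-40 | 203 40-42 | 204 42-45 |
Completion: 200=14  201=35  202=36  203=42  204=45
Turnaround (C−A): 200=11  201=31  202=28  203=32  204=34
Turnaround(200) = completion − arrival = 14 − 3 = 11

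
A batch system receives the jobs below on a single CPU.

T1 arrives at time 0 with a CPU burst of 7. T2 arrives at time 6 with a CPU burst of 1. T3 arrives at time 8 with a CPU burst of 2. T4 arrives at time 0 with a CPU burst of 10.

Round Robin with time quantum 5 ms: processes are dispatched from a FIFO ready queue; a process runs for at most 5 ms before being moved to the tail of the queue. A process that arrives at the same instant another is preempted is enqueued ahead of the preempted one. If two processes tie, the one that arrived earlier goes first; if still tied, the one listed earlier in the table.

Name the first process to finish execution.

Gantt: | T1 0-5 | T4 5-10 | T1 10-12 | T2 12-13 | T3 13-15 | T4 15-20 |
Completion: T1=12  T2=13  T3=15  T4=20
Turnaround (C−A): T1=12  T2=7  T3=7  T4=20
Finish order: T1 → T2 → T3 → T4

T1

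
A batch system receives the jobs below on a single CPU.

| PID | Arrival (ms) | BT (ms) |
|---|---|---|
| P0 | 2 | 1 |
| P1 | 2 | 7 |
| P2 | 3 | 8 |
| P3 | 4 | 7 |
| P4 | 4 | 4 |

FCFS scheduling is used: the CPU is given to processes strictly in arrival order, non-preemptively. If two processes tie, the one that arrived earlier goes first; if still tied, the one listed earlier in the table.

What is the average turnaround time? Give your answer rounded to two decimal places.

14.00

Timeline: | idle 0-2 | P0 2-3 | P1 3-10 | P2 10-18 | P3 18-25 | P4 25-29 |
Completion: P0=3  P1=10  P2=18  P3=25  P4=29
Turnaround (C−A): P0=1  P1=8  P2=15  P3=21  P4=25
Turnaround times: P0=1, P1=8, P2=15, P3=21, P4=25
Average turnaround = (1+8+15+21+25) / 5 = 70/5 = 14.00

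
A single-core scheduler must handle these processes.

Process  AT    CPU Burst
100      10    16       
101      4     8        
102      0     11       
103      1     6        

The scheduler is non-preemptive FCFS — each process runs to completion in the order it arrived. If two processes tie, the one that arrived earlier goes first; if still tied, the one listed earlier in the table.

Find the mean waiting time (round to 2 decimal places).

9.50

Gantt: | 102 0-11 | 103 11-17 | 101 17-25 | 100 25-41 |
Completion: 100=41  101=25  102=11  103=17
Turnaround (C−A): 100=31  101=21  102=11  103=16
Waiting times: 100=15, 101=13, 102=0, 103=10
Average waiting = (15+13+0+10) / 4 = 38/4 = 9.50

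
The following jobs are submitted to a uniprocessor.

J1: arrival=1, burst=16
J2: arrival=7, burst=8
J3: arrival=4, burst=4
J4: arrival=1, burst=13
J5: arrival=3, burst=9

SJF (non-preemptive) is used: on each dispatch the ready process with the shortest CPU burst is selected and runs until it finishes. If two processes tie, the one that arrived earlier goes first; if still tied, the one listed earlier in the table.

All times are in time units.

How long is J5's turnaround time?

Timeline: | idle 0-1 | J4 1-14 | J3 14-18 | J2 18-26 | J5 26-35 | J1 35-51 |
Completion: J1=51  J2=26  J3=18  J4=14  J5=35
Turnaround (C−A): J1=50  J2=19  J3=14  J4=13  J5=32
Turnaround(J5) = completion − arrival = 35 − 3 = 32

32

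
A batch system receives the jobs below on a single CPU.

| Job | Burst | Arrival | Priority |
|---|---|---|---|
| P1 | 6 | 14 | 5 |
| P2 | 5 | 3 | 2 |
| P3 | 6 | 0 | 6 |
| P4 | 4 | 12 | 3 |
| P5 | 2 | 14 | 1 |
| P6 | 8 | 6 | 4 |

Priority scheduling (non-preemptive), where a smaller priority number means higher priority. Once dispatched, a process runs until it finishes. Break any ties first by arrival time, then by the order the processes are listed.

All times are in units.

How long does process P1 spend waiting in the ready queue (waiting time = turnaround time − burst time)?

Timeline: | P3 0-6 | P2 6-11 | P6 11-19 | P5 19-21 | P4 21-25 | P1 25-31 |
Completion: P1=31  P2=11  P3=6  P4=25  P5=21  P6=19
Turnaround (C−A): P1=17  P2=8  P3=6  P4=13  P5=7  P6=13
Waiting(P1) = turnaround − burst = 17 − 6 = 11

11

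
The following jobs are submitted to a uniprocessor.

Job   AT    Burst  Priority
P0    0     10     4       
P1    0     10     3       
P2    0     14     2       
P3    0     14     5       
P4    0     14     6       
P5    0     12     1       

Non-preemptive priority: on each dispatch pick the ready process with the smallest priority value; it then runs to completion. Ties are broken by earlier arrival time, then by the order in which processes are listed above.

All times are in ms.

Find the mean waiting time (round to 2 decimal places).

30.00

Schedule: | P5 0-12 | P2 12-26 | P1 26-36 | P0 36-46 | P3 46-60 | P4 60-74 |
Completion: P0=46  P1=36  P2=26  P3=60  P4=74  P5=12
Turnaround (C−A): P0=46  P1=36  P2=26  P3=60  P4=74  P5=12
Waiting times: P0=36, P1=26, P2=12, P3=46, P4=60, P5=0
Average waiting = (36+26+12+46+60+0) / 6 = 180/6 = 30.00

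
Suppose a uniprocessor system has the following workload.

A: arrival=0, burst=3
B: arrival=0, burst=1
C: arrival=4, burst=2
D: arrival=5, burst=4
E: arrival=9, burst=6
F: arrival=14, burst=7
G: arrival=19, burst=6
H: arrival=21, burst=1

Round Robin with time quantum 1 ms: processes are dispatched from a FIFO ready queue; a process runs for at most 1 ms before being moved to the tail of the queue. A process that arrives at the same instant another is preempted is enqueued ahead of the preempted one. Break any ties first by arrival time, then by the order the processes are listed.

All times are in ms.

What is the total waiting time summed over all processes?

Schedule: | A 0-1 | B 1-2 | A 2-4 | C 4-5 | D 5-6 | C 6-7 | D 7-9 | E 9-10 | D 10-11 | E 11-14 | F 14-15 | E 15-16 | F 16-17 | E 17-18 | F 18-19 | G 19-20 | F 20-21 | G 21-22 | H 22-23 | F 23-24 | G 24-25 | F 25-26 | G 26-27 | F 27-28 | G 28-30 |
Completion: A=4  B=2  C=7  D=11  E=18  F=28  G=30  H=23
Waiting = turnaround − burst: A=1, B=1, C=1, D=2, E=3, F=7, G=5, H=1
Total waiting = 1 + 1 + 1 + 2 + 3 + 7 + 5 + 1 = 21

21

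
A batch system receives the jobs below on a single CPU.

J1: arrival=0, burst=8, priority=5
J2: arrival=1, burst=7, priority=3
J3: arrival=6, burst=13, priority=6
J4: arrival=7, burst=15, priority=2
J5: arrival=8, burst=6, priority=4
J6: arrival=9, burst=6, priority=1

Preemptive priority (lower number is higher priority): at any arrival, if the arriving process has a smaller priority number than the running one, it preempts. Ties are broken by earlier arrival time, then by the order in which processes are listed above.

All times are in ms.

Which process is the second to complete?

Timeline: | J1 0-1 | J2 1-7 | J4 7-9 | J6 9-15 | J4 15-28 | J2 28-29 | J5 29-35 | J1 35-42 | J3 42-55 |
Completion: J1=42  J2=29  J3=55  J4=28  J5=35  J6=15
Turnaround (C−A): J1=42  J2=28  J3=49  J4=21  J5=27  J6=6
Finish order: J6 → J4 → J2 → J5 → J1 → J3

J4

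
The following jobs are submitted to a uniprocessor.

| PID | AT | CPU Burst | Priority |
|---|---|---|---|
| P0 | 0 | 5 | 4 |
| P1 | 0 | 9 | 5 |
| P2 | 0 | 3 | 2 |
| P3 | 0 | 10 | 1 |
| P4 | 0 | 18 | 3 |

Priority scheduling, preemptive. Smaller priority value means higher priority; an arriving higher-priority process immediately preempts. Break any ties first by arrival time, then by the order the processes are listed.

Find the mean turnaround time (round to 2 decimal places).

27.00

Timeline: | P3 0-10 | P2 10-13 | P4 13-31 | P0 31-36 | P1 36-45 |
Completion: P0=36  P1=45  P2=13  P3=10  P4=31
Turnaround (C−A): P0=36  P1=45  P2=13  P3=10  P4=31
Turnaround times: P0=36, P1=45, P2=13, P3=10, P4=31
Average turnaround = (36+45+13+10+31) / 5 = 135/5 = 27.00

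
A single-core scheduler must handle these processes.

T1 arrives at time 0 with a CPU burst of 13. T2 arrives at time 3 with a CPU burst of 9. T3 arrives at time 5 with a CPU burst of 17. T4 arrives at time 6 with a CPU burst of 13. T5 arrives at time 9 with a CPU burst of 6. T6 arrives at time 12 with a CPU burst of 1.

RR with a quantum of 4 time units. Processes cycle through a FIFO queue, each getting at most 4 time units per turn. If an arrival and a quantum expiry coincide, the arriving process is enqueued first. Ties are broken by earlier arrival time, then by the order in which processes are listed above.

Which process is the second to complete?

T2

Timeline: | T1 0-4 | T2 4-8 | T1 8-12 | T3 12-16 | T4 16-20 | T2 20-24 | T5 24-28 | T6 28-29 | T1 29-33 | T3 33-37 | T4 37-41 | T2 41-42 | T5 42-44 | T1 44-45 | T3 45-49 | T4 49-53 | T3 53-57 | T4 57-58 | T3 58-59 |
Completion: T1=45  T2=42  T3=59  T4=58  T5=44  T6=29
Turnaround (C−A): T1=45  T2=39  T3=54  T4=52  T5=35  T6=17
Finish order: T6 → T2 → T5 → T1 → T4 → T3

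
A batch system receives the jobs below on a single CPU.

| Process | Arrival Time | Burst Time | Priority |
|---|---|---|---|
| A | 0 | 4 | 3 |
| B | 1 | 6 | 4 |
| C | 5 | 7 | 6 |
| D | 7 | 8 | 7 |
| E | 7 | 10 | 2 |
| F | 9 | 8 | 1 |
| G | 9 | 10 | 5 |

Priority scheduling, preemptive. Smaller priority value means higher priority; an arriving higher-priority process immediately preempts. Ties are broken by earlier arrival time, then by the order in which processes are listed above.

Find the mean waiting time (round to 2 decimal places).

Schedule: | A 0-4 | B 4-7 | E 7-9 | F 9-17 | E 17-25 | B 25-28 | G 28-38 | C 38-45 | D 45-53 |
Completion: A=4  B=28  C=45  D=53  E=25  F=17  G=38
Turnaround (C−A): A=4  B=27  C=40  D=46  E=18  F=8  G=29
Waiting times: A=0, B=21, C=33, D=38, E=8, F=0, G=19
Average waiting = (0+21+33+38+8+0+19) / 7 = 119/7 = 17.00

17.00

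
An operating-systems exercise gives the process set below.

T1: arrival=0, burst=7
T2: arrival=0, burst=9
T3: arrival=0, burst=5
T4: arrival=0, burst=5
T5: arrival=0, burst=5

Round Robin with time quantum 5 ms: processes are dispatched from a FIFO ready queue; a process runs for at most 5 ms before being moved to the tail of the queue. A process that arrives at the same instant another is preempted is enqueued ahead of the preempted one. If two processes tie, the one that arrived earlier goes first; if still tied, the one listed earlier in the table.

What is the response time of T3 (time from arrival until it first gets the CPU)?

Schedule: | T1 0-5 | T2 5-10 | T3 10-15 | T4 15-20 | T5 20-25 | T1 25-27 | T2 27-31 |
Completion: T1=27  T2=31  T3=15  T4=20  T5=25
Turnaround (C−A): T1=27  T2=31  T3=15  T4=20  T5=25
Response(T3) = first start − arrival = 10 − 0 = 10

10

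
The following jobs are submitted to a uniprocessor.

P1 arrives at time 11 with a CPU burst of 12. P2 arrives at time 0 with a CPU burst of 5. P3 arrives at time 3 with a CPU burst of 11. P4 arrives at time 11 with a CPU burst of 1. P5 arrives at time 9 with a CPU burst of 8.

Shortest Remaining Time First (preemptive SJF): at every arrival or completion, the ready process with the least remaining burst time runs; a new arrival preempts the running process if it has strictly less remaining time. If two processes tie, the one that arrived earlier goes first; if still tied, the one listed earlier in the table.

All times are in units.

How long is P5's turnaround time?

Timeline: | P2 0-5 | P3 5-11 | P4 11-12 | P3 12-17 | P5 17-25 | P1 25-37 |
Completion: P1=37  P2=5  P3=17  P4=12  P5=25
Turnaround (C−A): P1=26  P2=5  P3=14  P4=1  P5=16
Turnaround(P5) = completion − arrival = 25 − 9 = 16

16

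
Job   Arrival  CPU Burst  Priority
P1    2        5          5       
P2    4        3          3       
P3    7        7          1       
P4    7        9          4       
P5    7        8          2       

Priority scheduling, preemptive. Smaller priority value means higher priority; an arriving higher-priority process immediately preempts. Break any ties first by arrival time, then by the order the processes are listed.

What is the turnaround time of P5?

15

Schedule: | idle 0-2 | P1 2-4 | P2 4-7 | P3 7-14 | P5 14-22 | P4 22-31 | P1 31-34 |
Completion: P1=34  P2=7  P3=14  P4=31  P5=22
Turnaround (C−A): P1=32  P2=3  P3=7  P4=24  P5=15
Turnaround(P5) = completion − arrival = 22 − 7 = 15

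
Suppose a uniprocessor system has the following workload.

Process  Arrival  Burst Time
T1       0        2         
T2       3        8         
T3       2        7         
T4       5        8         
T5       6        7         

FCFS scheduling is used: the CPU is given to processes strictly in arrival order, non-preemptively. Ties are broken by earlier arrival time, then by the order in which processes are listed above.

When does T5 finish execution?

32

Schedule: | T1 0-2 | T3 2-9 | T2 9-17 | T4 17-25 | T5 25-32 |
Completion: T1=2  T2=17  T3=9  T4=25  T5=32
Turnaround (C−A): T1=2  T2=14  T3=7  T4=20  T5=26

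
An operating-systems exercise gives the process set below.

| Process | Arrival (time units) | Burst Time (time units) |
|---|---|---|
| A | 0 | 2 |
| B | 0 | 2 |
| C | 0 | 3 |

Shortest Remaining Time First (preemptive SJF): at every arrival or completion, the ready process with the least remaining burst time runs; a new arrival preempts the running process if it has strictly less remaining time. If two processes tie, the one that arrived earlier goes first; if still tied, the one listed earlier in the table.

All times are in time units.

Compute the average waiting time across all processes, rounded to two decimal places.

Timeline: | A 0-2 | B 2-4 | C 4-7 |
Completion: A=2  B=4  C=7
Turnaround (C−A): A=2  B=4  C=7
Waiting times: A=0, B=2, C=4
Average waiting = (0+2+4) / 3 = 6/3 = 2.00

2.00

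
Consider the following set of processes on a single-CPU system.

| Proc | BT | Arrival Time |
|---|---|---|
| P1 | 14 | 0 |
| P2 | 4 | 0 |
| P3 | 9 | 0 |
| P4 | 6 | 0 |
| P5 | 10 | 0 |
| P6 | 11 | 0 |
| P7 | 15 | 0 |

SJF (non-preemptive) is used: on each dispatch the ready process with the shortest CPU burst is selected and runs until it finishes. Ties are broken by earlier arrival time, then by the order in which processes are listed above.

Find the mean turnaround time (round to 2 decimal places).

32.14

Gantt: | P2 0-4 | P4 4-10 | P3 10-19 | P5 19-29 | P6 29-40 | P1 40-54 | P7 54-69 |
Completion: P1=54  P2=4  P3=19  P4=10  P5=29  P6=40  P7=69
Turnaround times: P1=54, P2=4, P3=19, P4=10, P5=29, P6=40, P7=69
Average turnaround = (54+4+19+10+29+40+69) / 7 = 225/7 = 32.14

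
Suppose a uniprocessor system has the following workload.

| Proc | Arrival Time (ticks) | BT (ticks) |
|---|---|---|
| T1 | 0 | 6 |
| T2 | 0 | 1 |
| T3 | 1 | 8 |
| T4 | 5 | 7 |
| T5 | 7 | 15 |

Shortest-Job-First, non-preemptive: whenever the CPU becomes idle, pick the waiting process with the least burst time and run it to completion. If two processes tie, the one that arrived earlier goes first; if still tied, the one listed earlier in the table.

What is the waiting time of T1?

1

Timeline: | T2 0-1 | T1 1-7 | T4 7-14 | T3 14-22 | T5 22-37 |
Completion: T1=7  T2=1  T3=22  T4=14  T5=37
Turnaround (C−A): T1=7  T2=1  T3=21  T4=9  T5=30
Waiting(T1) = turnaround − burst = 7 − 6 = 1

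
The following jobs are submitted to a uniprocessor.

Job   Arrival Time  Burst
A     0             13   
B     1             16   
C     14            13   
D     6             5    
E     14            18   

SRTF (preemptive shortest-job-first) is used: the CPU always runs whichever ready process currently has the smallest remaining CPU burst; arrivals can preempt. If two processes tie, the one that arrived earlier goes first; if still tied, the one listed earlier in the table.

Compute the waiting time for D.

0

Timeline: | A 0-6 | D 6-11 | A 11-18 | C 18-31 | B 31-47 | E 47-65 |
Completion: A=18  B=47  C=31  D=11  E=65
Waiting(D) = turnaround − burst = 5 − 5 = 0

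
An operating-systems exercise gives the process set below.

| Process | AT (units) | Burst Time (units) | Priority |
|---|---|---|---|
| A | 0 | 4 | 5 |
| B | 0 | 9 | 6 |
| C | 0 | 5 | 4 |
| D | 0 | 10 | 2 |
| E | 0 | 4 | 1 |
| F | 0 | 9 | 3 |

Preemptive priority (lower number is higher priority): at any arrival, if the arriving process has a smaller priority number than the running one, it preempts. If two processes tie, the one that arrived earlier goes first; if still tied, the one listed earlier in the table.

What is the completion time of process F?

23

Timeline: | E 0-4 | D 4-14 | F 14-23 | C 23-28 | A 28-32 | B 32-41 |
Completion: A=32  B=41  C=28  D=14  E=4  F=23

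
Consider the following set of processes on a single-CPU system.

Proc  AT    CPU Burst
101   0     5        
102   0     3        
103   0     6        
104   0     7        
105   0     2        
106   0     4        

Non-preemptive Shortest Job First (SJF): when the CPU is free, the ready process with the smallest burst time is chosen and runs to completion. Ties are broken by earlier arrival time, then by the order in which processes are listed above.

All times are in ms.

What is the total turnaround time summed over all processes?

Timeline: | 105 0-2 | 102 2-5 | 106 5-9 | 101 9-14 | 103 14-20 | 104 20-27 |
Completion: 101=14  102=5  103=20  104=27  105=2  106=9
Turnaround = completion − arrival: 101=14, 102=5, 103=20, 104=27, 105=2, 106=9
Total turnaround = 14 + 5 + 20 + 27 + 2 + 9 = 77

77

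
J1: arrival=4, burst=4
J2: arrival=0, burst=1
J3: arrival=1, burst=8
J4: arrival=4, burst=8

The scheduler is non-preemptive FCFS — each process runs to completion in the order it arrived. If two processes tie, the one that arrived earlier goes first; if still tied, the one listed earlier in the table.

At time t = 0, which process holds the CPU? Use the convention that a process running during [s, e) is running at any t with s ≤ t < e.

J2

Schedule: | J2 0-1 | J3 1-9 | J1 9-13 | J4 13-21 |
Completion: J1=13  J2=1  J3=9  J4=21
Turnaround (C−A): J1=9  J2=1  J3=8  J4=17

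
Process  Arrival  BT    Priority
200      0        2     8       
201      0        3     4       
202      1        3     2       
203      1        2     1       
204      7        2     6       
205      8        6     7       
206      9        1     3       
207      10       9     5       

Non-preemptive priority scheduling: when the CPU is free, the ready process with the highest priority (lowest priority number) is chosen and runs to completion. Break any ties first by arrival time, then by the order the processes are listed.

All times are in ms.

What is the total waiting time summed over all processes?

47

Timeline: | 201 0-3 | 203 3-5 | 202 5-8 | 204 8-10 | 206 10-11 | 207 11-20 | 205 20-26 | 200 26-28 |
Completion: 200=28  201=3  202=8  203=5  204=10  205=26  206=11  207=20
Waiting = turnaround − burst: 200=26, 201=0, 202=4, 203=2, 204=1, 205=12, 206=1, 207=1
Total waiting = 26 + 0 + 4 + 2 + 1 + 12 + 1 + 1 = 47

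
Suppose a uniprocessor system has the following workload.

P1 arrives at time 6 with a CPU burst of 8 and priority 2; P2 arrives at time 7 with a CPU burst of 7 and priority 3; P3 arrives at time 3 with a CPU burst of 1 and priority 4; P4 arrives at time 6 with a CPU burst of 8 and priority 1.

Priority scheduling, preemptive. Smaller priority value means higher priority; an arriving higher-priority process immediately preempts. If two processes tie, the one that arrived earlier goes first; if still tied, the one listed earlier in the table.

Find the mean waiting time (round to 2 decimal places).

5.75

Timeline: | idle 0-3 | P3 3-4 | idle 4-6 | P4 6-14 | P1 14-22 | P2 22-29 |
Completion: P1=22  P2=29  P3=4  P4=14
Waiting times: P1=8, P2=15, P3=0, P4=0
Average waiting = (8+15+0+0) / 4 = 23/4 = 5.75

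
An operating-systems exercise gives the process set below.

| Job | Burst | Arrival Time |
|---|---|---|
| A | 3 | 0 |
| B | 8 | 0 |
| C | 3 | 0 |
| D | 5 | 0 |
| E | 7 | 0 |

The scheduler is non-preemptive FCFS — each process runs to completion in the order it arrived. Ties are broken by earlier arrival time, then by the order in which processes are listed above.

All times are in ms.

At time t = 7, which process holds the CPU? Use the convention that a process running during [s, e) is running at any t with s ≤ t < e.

B

Schedule: | A 0-3 | B 3-11 | C 11-14 | D 14-19 | E 19-26 |
Completion: A=3  B=11  C=14  D=19  E=26
Turnaround (C−A): A=3  B=11  C=14  D=19  E=26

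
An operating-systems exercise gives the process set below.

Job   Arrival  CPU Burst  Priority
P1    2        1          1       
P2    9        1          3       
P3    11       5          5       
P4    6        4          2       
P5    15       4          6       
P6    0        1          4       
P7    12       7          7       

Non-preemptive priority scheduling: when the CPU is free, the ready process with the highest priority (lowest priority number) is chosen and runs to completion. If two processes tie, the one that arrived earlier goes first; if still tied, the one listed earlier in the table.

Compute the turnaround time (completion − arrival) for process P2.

Gantt: | P6 0-1 | idle 1-2 | P1 2-3 | idle 3-6 | P4 6-10 | P2 10-11 | P3 11-16 | P5 16-20 | P7 20-27 |
Completion: P1=3  P2=11  P3=16  P4=10  P5=20  P6=1  P7=27
Turnaround (C−A): P1=1  P2=2  P3=5  P4=4  P5=5  P6=1  P7=15
Turnaround(P2) = completion − arrival = 11 − 9 = 2

2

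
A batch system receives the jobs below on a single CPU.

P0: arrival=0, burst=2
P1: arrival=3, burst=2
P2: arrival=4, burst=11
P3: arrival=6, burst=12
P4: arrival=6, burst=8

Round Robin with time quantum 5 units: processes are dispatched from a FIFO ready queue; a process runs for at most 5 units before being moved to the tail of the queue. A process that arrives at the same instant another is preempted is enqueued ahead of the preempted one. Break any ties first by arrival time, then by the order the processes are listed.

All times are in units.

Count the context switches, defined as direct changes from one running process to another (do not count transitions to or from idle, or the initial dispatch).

8

Timeline: | P0 0-2 | idle 2-3 | P1 3-5 | P2 5-10 | P3 10-15 | P4 15-20 | P2 20-25 | P3 25-30 | P4 30-33 | P2 33-34 | P3 34-36 |
Completion: P0=2  P1=5  P2=34  P3=36  P4=33
Turnaround (C−A): P0=2  P1=2  P2=30  P3=30  P4=27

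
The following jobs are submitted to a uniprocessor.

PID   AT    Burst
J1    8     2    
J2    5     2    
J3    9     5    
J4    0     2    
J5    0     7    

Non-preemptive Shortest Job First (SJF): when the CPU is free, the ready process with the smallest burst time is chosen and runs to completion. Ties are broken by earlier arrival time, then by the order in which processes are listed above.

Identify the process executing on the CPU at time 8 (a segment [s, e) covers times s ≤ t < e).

J5

Schedule: | J4 0-2 | J5 2-9 | J2 9-11 | J1 11-13 | J3 13-18 |
Completion: J1=13  J2=11  J3=18  J4=2  J5=9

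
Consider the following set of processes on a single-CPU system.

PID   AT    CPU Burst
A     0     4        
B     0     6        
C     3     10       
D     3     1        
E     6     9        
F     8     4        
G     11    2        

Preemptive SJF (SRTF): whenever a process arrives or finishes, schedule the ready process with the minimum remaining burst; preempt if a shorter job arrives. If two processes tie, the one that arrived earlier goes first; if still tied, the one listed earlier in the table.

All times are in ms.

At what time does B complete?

Schedule: | A 0-4 | D 4-5 | B 5-11 | G 11-13 | F 13-17 | E 17-26 | C 26-36 |
Completion: A=4  B=11  C=36  D=5  E=26  F=17  G=13
Turnaround (C−A): A=4  B=11  C=33  D=2  E=20  F=9  G=2

11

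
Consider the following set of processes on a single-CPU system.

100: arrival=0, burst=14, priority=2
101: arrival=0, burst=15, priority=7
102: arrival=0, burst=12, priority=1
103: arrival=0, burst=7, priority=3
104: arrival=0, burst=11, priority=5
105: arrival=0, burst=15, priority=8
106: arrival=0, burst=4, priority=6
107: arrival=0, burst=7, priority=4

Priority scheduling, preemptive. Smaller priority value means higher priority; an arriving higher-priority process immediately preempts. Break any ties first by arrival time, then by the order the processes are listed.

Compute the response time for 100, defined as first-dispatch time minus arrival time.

Schedule: | 102 0-12 | 100 12-26 | 103 26-33 | 107 33-40 | 104 40-51 | 106 51-55 | 101 55-70 | 105 70-85 |
Completion: 100=26  101=70  102=12  103=33  104=51  105=85  106=55  107=40
Response(100) = first start − arrival = 12 − 0 = 12

12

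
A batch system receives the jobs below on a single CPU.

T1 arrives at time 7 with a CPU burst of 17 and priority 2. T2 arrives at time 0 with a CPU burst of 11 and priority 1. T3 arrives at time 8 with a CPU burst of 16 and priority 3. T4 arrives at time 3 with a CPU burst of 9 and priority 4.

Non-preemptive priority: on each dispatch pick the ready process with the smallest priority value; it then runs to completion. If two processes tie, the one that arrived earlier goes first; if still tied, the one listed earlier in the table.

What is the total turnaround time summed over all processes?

Schedule: | T2 0-11 | T1 11-28 | T3 28-44 | T4 44-53 |
Completion: T1=28  T2=11  T3=44  T4=53
Turnaround (C−A): T1=21  T2=11  T3=36  T4=50
Turnaround = completion − arrival: T1=21, T2=11, T3=36, T4=50
Total turnaround = 21 + 11 + 36 + 50 = 118

118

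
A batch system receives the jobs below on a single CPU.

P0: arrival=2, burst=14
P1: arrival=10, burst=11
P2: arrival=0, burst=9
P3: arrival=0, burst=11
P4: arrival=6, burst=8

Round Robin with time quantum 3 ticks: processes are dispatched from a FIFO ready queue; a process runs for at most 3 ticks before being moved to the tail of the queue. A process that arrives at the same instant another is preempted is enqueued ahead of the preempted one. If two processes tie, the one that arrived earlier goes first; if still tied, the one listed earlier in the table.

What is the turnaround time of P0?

49

Timeline: | P2 0-3 | P3 3-6 | P0 6-9 | P2 9-12 | P4 12-15 | P3 15-18 | P0 18-21 | P1 21-24 | P2 24-27 | P4 27-30 | P3 30-33 | P0 33-36 | P1 36-39 | P4 39-41 | P3 41-43 | P0 43-46 | P1 46-49 | P0 49-51 | P1 51-53 |
Completion: P0=51  P1=53  P2=27  P3=43  P4=41
Turnaround(P0) = completion − arrival = 51 − 2 = 49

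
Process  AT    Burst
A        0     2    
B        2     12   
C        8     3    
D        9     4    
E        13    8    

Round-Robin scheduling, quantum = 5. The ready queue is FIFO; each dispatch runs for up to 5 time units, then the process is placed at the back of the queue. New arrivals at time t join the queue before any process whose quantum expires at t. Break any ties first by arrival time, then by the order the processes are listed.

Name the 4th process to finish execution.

B

Timeline: | A 0-2 | B 2-12 | C 12-15 | D 15-19 | B 19-21 | E 21-29 |
Completion: A=2  B=21  C=15  D=19  E=29
Finish order: A → C → D → B → E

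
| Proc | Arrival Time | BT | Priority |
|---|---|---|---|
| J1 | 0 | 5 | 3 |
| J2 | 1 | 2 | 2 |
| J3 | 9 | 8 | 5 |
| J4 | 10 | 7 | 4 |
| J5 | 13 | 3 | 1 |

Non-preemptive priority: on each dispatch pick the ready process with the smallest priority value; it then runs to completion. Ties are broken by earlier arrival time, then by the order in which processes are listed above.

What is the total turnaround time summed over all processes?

Schedule: | J1 0-5 | J2 5-7 | idle 7-9 | J3 9-17 | J5 17-20 | J4 20-27 |
Completion: J1=5  J2=7  J3=17  J4=27  J5=20
Turnaround (C−A): J1=5  J2=6  J3=8  J4=17  J5=7
Turnaround = completion − arrival: J1=5, J2=6, J3=8, J4=17, J5=7
Total turnaround = 5 + 6 + 8 + 17 + 7 = 43

43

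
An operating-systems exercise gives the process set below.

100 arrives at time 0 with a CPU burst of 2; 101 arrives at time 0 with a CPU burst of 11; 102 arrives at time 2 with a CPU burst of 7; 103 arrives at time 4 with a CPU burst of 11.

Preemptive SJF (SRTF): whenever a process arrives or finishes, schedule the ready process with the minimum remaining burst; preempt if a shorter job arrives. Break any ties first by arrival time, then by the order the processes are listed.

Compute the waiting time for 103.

16

Gantt: | 100 0-2 | 102 2-9 | 101 9-20 | 103 20-31 |
Completion: 100=2  101=20  102=9  103=31
Turnaround (C−A): 100=2  101=20  102=7  103=27
Waiting(103) = turnaround − burst = 27 − 11 = 16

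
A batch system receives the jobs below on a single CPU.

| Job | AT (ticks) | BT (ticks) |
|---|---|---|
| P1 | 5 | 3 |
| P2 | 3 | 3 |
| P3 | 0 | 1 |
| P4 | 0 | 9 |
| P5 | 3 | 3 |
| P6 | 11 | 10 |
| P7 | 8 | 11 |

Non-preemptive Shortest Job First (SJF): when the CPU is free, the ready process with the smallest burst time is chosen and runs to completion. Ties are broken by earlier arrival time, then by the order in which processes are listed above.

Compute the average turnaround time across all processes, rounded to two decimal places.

Schedule: | P3 0-1 | P4 1-10 | P2 10-13 | P5 13-16 | P1 16-19 | P6 19-29 | P7 29-40 |
Completion: P1=19  P2=13  P3=1  P4=10  P5=16  P6=29  P7=40
Turnaround (C−A): P1=14  P2=10  P3=1  P4=10  P5=13  P6=18  P7=32
Turnaround times: P1=14, P2=10, P3=1, P4=10, P5=13, P6=18, P7=32
Average turnaround = (14+10+1+10+13+18+32) / 7 = 98/7 = 14.00

14.00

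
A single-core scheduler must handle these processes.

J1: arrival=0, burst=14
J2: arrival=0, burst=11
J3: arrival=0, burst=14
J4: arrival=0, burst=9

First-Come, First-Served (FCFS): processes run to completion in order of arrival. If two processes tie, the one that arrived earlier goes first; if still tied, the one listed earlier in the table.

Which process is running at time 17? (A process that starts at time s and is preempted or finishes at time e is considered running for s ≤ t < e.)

J2

Gantt: | J1 0-14 | J2 14-25 | J3 25-39 | J4 39-48 |
Completion: J1=14  J2=25  J3=39  J4=48
Turnaround (C−A): J1=14  J2=25  J3=39  J4=48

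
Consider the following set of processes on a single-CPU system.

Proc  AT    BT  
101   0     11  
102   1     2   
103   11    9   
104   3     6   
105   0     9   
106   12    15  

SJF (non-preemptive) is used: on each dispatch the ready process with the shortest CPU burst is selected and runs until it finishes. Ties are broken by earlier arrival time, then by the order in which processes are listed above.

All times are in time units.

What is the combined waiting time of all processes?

Schedule: | 105 0-9 | 102 9-11 | 104 11-17 | 103 17-26 | 101 26-37 | 106 37-52 |
Completion: 101=37  102=11  103=26  104=17  105=9  106=52
Turnaround (C−A): 101=37  102=10  103=15  104=14  105=9  106=40
Waiting = turnaround − burst: 101=26, 102=8, 103=6, 104=8, 105=0, 106=25
Total waiting = 26 + 8 + 6 + 8 + 0 + 25 = 73

73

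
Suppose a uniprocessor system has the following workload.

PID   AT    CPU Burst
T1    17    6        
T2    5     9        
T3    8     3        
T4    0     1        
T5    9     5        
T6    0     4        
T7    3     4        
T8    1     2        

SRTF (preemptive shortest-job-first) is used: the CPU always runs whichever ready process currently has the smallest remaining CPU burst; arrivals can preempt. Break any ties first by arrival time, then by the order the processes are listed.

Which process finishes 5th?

T3

Schedule: | T4 0-1 | T8 1-3 | T6 3-7 | T7 7-11 | T3 11-14 | T5 14-19 | T1 19-25 | T2 25-34 |
Completion: T1=25  T2=34  T3=14  T4=1  T5=19  T6=7  T7=11  T8=3
Turnaround (C−A): T1=8  T2=29  T3=6  T4=1  T5=10  T6=7  T7=8  T8=2
Finish order: T4 → T8 → T6 → T7 → T3 → T5 → T1 → T2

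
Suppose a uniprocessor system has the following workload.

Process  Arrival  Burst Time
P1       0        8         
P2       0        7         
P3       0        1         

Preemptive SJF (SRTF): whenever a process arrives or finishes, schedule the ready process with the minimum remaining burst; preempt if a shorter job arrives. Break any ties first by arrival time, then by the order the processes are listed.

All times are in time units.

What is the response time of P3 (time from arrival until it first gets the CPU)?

0

Schedule: | P3 0-1 | P2 1-8 | P1 8-16 |
Completion: P1=16  P2=8  P3=1
Turnaround (C−A): P1=16  P2=8  P3=1
Response(P3) = first start − arrival = 0 − 0 = 0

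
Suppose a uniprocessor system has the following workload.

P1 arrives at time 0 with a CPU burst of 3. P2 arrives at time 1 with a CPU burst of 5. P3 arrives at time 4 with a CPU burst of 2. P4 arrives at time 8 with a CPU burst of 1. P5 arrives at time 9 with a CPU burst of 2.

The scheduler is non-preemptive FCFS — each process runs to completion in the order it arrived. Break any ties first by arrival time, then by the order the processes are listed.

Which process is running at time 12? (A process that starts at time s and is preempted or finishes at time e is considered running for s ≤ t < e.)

P5

Timeline: | P1 0-3 | P2 3-8 | P3 8-10 | P4 10-11 | P5 11-13 |
Completion: P1=3  P2=8  P3=10  P4=11  P5=13
Turnaround (C−A): P1=3  P2=7  P3=6  P4=3  P5=4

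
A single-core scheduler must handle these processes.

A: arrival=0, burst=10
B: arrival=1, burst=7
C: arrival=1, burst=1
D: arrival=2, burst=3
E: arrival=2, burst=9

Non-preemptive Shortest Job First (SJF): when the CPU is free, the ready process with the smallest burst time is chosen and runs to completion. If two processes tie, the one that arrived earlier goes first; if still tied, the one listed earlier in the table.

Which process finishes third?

D

Gantt: | A 0-10 | C 10-11 | D 11-14 | B 14-21 | E 21-30 |
Completion: A=10  B=21  C=11  D=14  E=30
Turnaround (C−A): A=10  B=20  C=10  D=12  E=28
Finish order: A → C → D → B → E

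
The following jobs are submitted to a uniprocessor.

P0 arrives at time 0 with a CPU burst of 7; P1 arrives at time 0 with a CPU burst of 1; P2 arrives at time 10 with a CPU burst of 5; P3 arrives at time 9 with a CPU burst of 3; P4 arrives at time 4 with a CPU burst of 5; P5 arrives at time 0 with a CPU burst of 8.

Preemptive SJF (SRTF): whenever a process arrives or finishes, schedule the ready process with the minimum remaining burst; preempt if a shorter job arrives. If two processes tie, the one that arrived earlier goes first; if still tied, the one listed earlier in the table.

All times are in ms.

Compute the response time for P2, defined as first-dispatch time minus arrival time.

Timeline: | P1 0-1 | P0 1-8 | P4 8-9 | P3 9-12 | P4 12-16 | P2 16-21 | P5 21-29 |
Completion: P0=8  P1=1  P2=21  P3=12  P4=16  P5=29
Response(P2) = first start − arrival = 16 − 10 = 6

6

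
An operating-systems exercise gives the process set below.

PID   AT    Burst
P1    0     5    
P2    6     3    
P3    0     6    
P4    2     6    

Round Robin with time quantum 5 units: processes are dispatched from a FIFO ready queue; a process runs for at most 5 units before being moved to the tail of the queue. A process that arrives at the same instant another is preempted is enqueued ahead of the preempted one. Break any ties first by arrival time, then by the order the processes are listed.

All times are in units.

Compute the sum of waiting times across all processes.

34

Schedule: | P1 0-5 | P3 5-10 | P4 10-15 | P2 15-18 | P3 18-19 | P4 19-20 |
Completion: P1=5  P2=18  P3=19  P4=20
Waiting = turnaround − burst: P1=0, P2=9, P3=13, P4=12
Total waiting = 0 + 9 + 13 + 12 = 34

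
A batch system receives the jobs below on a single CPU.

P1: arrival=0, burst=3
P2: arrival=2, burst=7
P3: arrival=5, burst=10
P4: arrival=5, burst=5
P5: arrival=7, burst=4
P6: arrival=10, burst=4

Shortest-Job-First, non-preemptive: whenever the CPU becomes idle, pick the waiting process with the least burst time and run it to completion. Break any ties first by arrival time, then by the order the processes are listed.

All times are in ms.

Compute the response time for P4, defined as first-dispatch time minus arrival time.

Schedule: | P1 0-3 | P2 3-10 | P5 10-14 | P6 14-18 | P4 18-23 | P3 23-33 |
Completion: P1=3  P2=10  P3=33  P4=23  P5=14  P6=18
Turnaround (C−A): P1=3  P2=8  P3=28  P4=18  P5=7  P6=8
Response(P4) = first start − arrival = 18 − 5 = 13

13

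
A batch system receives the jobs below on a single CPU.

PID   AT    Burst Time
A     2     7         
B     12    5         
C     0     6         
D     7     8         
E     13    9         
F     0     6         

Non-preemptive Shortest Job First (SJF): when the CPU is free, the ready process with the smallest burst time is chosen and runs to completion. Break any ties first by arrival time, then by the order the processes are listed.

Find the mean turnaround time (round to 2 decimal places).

Timeline: | C 0-6 | F 6-12 | B 12-17 | A 17-24 | D 24-32 | E 32-41 |
Completion: A=24  B=17  C=6  D=32  E=41  F=12
Turnaround times: A=22, B=5, C=6, D=25, E=28, F=12
Average turnaround = (22+5+6+25+28+12) / 6 = 98/6 = 16.33

16.33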